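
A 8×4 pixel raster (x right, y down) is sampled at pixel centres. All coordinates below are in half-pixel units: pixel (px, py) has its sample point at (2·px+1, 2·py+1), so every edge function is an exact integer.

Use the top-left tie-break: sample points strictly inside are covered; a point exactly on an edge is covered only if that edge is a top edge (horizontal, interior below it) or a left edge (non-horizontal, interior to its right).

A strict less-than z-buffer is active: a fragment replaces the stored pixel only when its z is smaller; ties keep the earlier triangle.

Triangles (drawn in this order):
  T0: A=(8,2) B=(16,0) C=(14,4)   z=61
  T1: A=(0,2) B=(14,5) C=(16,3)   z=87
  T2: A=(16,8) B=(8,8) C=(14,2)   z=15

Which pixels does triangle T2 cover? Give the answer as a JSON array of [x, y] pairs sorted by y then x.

T0:
  2·area = 28
  edge (8, 2)→(16, 0): d=(8,-2) top-left  bias=+0
  edge (16, 0)→(14, 4): d=(-2,4) right/bottom  bias=-1
  edge (14, 4)→(8, 2): d=(-6,-2) top-left  bias=+0
    (2,0)@(5, 1): e=[-14,42,0] → ·  [on edge]
    (6,0)@(13, 1): e=[2,10,16] → █
    (7,0)@(15, 1): e=[6,2,20] → █
    (5,1)@(11, 3): e=[14,14,0] → █  [on edge]
    (7,1)@(15, 3): e=[22,-2,8] → ·
    (5,2)@(11, 5): e=[30,10,-12] → ·
    (6,2)@(13, 5): e=[34,2,-8] → ·
  covered (4 px):
    · · · · · · █ █
    · · · · · █ █ ·
    · · · · · · · ·
    · · · · · · · ·
T1:
  2·area = 34  (B↔C swapped to make it positive)
  edge (0, 2)→(16, 3): d=(16,1) right/bottom  bias=-1
  edge (16, 3)→(14, 5): d=(-2,2) right/bottom  bias=-1
  edge (14, 5)→(0, 2): d=(-14,-3) top-left  bias=+0
    (2,1)@(5, 3): e=[11,22,1] → █
    (3,1)@(7, 3): e=[9,18,7] → █
    (4,1)@(9, 3): e=[7,14,13] → █
    (5,1)@(11, 3): e=[5,10,19] → █
    (6,1)@(13, 3): e=[3,6,25] → █
    (7,1)@(15, 3): e=[1,2,31] → █
    (2,2)@(5, 5): e=[43,18,-27] → ·
    (3,2)@(7, 5): e=[41,14,-21] → ·
    (4,2)@(9, 5): e=[39,10,-15] → ·
    (5,2)@(11, 5): e=[37,6,-9] → ·
    (6,2)@(13, 5): e=[35,2,-3] → ·
    (7,2)@(15, 5): e=[33,-2,3] → ·
  covered (6 px):
    · · · · · · · ·
    · · █ █ █ █ █ █
    · · · · · · · ·
    · · · · · · · ·
T2:
  2·area = 48
  edge (16, 8)→(8, 8): d=(-8,0) right/bottom  bias=-1
  edge (8, 8)→(14, 2): d=(6,-6) top-left  bias=+0
  edge (14, 2)→(16, 8): d=(2,6) right/bottom  bias=-1
    (7,0)@(15, 1): e=[56,0,-8] → ·  [on edge]
    (6,1)@(13, 3): e=[40,0,8] → █  [on edge]
    (7,1)@(15, 3): e=[40,12,-4] → ·
    (5,2)@(11, 5): e=[24,0,24] → █  [on edge]
    (7,2)@(15, 5): e=[24,24,0] → ·  [on edge]
    (4,3)@(9, 7): e=[8,0,40] → █  [on edge]
    (7,3)@(15, 7): e=[8,36,4] → █
  covered (7 px):
    · · · · · · · ·
    · · · · · · █ ·
    · · · · · █ █ ·
    · · · · █ █ █ █

Result: [[6,1],[5,2],[6,2],[4,3],[5,3],[6,3],[7,3]]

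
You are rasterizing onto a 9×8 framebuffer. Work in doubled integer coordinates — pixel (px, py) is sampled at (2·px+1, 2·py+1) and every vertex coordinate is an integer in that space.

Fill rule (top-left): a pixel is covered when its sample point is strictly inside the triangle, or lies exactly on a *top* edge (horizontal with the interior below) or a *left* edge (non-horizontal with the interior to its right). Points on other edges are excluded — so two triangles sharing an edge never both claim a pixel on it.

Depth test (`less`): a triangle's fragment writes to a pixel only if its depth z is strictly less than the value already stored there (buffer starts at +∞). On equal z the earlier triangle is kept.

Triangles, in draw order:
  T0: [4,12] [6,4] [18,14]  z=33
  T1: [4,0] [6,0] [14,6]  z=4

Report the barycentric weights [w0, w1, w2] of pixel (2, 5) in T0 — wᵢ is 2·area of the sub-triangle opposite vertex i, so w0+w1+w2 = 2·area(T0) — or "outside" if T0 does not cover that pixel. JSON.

T0:
  2·area = 116
  edge (4, 12)→(6, 4): d=(2,-8) top-left  bias=+0
  edge (6, 4)→(18, 14): d=(12,10) right/bottom  bias=-1
  edge (18, 14)→(4, 12): d=(-14,-2) top-left  bias=+0
    (3,2)@(7, 5): e=[10,2,104] → #
    (4,2)@(9, 5): e=[26,-18,108] → ·
    (3,3)@(7, 7): e=[14,26,76] → #
    (4,3)@(9, 7): e=[30,6,80] → #
    (5,3)@(11, 7): e=[46,-14,84] → ·
    (2,4)@(5, 9): e=[2,70,44] → #
    (5,4)@(11, 9): e=[50,10,56] → #
    (6,4)@(13, 9): e=[66,-10,60] → ·
    (2,5)@(5, 11): e=[6,94,16] → #
    (6,5)@(13, 11): e=[70,14,32] → #
    (7,5)@(15, 11): e=[86,-6,36] → ·
    (2,6)@(5, 13): e=[10,118,-12] → ·
    (5,6)@(11, 13): e=[58,58,0] → #  [on edge]
  covered (15 px):
    · · · · · · · · ·
    · · · · · · · · ·
    · · · # · · · · ·
    · · · # # · · · ·
    · · # # # # · · ·
    · · # # # # # · ·
    · · · · · # # # ·
    · · · · · · · · ·
T1:
  2·area = 12
  edge (4, 0)→(6, 0): d=(2,0) top-left  bias=+0
  edge (6, 0)→(14, 6): d=(8,6) right/bottom  bias=-1
  edge (14, 6)→(4, 0): d=(-10,-6) top-left  bias=+0
    (3,0)@(7, 1): e=[2,2,8] → #
    (4,0)@(9, 1): e=[2,-10,20] → ·
    (3,1)@(7, 3): e=[6,18,-12] → ·
    (4,1)@(9, 3): e=[6,6,0] → #  [on edge]
    (5,1)@(11, 3): e=[6,-6,12] → ·
    (4,2)@(9, 5): e=[10,22,-20] → ·
  covered (2 px):
    · · · # · · · · ·
    · · · · # · · · ·
    · · · · · · · · ·
    · · · · · · · · ·
    · · · · · · · · ·
    · · · · · · · · ·
    · · · · · · · · ·
    · · · · · · · · ·

Answer: [94,16,6]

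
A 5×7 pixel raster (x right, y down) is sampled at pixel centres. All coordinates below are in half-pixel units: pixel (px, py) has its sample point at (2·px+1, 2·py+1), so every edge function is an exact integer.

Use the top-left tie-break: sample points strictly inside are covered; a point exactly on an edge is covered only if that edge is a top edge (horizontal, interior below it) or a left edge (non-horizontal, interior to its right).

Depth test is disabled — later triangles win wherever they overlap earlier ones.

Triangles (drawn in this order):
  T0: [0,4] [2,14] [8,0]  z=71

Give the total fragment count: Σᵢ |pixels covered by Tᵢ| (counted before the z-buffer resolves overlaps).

T0:
  2·area = 88  (B↔C swapped to make it positive)
  edge (0, 4)→(8, 0): d=(8,-4) top-left  bias=+0
  edge (8, 0)→(2, 14): d=(-6,14) right/bottom  bias=-1
  edge (2, 14)→(0, 4): d=(-2,-10) top-left  bias=+0
    (3,0)@(7, 1): e=[4,8,76] → █
    (4,0)@(9, 1): e=[12,-20,96] → ·
    (1,1)@(3, 3): e=[4,52,32] → █
    (2,1)@(5, 3): e=[12,24,52] → █
    (3,1)@(7, 3): e=[20,-4,72] → ·
    (0,2)@(1, 5): e=[12,68,8] → █
    (3,2)@(7, 5): e=[36,-16,68] → ·
    (0,3)@(1, 7): e=[28,56,4] → █
    (2,3)@(5, 7): e=[44,0,44] → ·  [on edge]
    (0,4)@(1, 9): e=[44,44,0] → █  [on edge]
    (2,4)@(5, 9): e=[60,-12,40] → ·
    (0,5)@(1, 11): e=[60,32,-4] → ·
  covered (11 px):
    · · · █ ·
    · █ █ · ·
    █ █ █ · ·
    █ █ · · ·
    █ █ · · ·
    · █ · · ·
    · · · · ·

Final: 11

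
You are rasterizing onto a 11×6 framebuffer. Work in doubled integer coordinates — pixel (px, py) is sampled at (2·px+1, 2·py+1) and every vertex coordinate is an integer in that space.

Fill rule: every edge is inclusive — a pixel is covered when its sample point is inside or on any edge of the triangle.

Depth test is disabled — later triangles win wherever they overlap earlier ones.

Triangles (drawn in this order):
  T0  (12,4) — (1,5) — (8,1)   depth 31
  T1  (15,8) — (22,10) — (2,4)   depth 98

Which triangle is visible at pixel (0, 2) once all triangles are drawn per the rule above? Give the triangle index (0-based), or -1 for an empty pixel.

T0:
  2·area = 37
  edge (12, 4)→(1, 5): d=(-11,1) inclusive
  edge (1, 5)→(8, 1): d=(7,-4) inclusive
  edge (8, 1)→(12, 4): d=(4,3) inclusive
    (2,1)@(5, 3): e=[18,2,17] → █
    (3,1)@(7, 3): e=[16,10,11] → █
    (4,1)@(9, 3): e=[14,18,5] → █
    (5,1)@(11, 3): e=[12,26,-1] → ·
    (0,2)@(1, 5): e=[0,0,37] → █  [on edge]
    (1,2)@(3, 5): e=[-2,8,31] → ·
    (2,2)@(5, 5): e=[-4,16,25] → ·
    (3,2)@(7, 5): e=[-6,24,19] → ·
    (4,2)@(9, 5): e=[-8,32,13] → ·
    (0,3)@(1, 7): e=[-22,14,45] → ·
  covered (4 px):
    · · · · · · · · · · ·
    · · █ █ █ · · · · · ·
    █ · · · · · · · · · ·
    · · · · · · · · · · ·
    · · · · · · · · · · ·
    · · · · · · · · · · ·
T1:
  2·area = 2  (B↔C swapped to make it positive)
  edge (15, 8)→(2, 4): d=(-13,-4) inclusive
  edge (2, 4)→(22, 10): d=(20,6) inclusive
  edge (22, 10)→(15, 8): d=(-7,-2) inclusive
  covered (0 px):
    · · · · · · · · · · ·
    · · · · · · · · · · ·
    · · · · · · · · · · ·
    · · · · · · · · · · ·
    · · · · · · · · · · ·
    · · · · · · · · · · ·

Z-buffer (winner per pixel, '.' = empty):
  . . . . . . . . . . .
  . . 0 0 0 . . . . . .
  0 . . . . . . . . . .
  . . . . . . . . . . .
  . . . . . . . . . . .
  . . . . . . . . . . .

Answer: 0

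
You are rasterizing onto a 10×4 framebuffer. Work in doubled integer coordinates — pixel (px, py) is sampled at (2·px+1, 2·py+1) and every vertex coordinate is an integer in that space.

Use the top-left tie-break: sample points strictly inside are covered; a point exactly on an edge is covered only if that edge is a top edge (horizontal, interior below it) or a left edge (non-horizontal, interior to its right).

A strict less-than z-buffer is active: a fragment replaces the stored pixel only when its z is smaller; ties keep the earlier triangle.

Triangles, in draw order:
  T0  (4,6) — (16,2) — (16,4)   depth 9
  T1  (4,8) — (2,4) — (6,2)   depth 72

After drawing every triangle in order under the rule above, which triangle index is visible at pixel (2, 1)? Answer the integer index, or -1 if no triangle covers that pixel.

T0:
  2·area = 24
  edge (4, 6)→(16, 2): d=(12,-4) top-left  bias=+0
  edge (16, 2)→(16, 4): d=(0,2) right/bottom  bias=-1
  edge (16, 4)→(4, 6): d=(-12,2) right/bottom  bias=-1
    (9,0)@(19, 1): e=[0,-6,30] → ·  [on edge]
    (6,1)@(13, 3): e=[0,6,18] → █  [on edge]
    (7,1)@(15, 3): e=[8,2,14] → █
    (8,1)@(17, 3): e=[16,-2,10] → ·
    (3,2)@(7, 5): e=[0,18,6] → █  [on edge]
    (4,2)@(9, 5): e=[8,14,2] → █
    (5,2)@(11, 5): e=[16,10,-2] → ·
    (6,2)@(13, 5): e=[24,6,-6] → ·
    (7,2)@(15, 5): e=[32,2,-10] → ·
    (0,3)@(1, 7): e=[0,30,-6] → ·  [on edge]
    (3,3)@(7, 7): e=[24,18,-18] → ·
    (4,3)@(9, 7): e=[32,14,-22] → ·
  covered (4 px):
    · · · · · · · · · ·
    · · · · · · █ █ · ·
    · · · █ █ · · · · ·
    · · · · · · · · · ·
T1:
  2·area = 20
  edge (4, 8)→(2, 4): d=(-2,-4) top-left  bias=+0
  edge (2, 4)→(6, 2): d=(4,-2) top-left  bias=+0
  edge (6, 2)→(4, 8): d=(-2,6) right/bottom  bias=-1
    (2,1)@(5, 3): e=[14,2,4] → █
    (3,1)@(7, 3): e=[22,6,-8] → ·
    (1,2)@(3, 5): e=[2,6,12] → █
    (2,2)@(5, 5): e=[10,10,0] → ·  [on edge]
    (1,3)@(3, 7): e=[-2,14,8] → ·
  covered (2 px):
    · · · · · · · · · ·
    · · █ · · · · · · ·
    · █ · · · · · · · ·
    · · · · · · · · · ·

Z-buffer (winner per pixel, '.' = empty):
  . . . . . . . . . .
  . . 1 . . . 0 0 . .
  . 1 . 0 0 . . . . .
  . . . . . . . . . .

Final: 1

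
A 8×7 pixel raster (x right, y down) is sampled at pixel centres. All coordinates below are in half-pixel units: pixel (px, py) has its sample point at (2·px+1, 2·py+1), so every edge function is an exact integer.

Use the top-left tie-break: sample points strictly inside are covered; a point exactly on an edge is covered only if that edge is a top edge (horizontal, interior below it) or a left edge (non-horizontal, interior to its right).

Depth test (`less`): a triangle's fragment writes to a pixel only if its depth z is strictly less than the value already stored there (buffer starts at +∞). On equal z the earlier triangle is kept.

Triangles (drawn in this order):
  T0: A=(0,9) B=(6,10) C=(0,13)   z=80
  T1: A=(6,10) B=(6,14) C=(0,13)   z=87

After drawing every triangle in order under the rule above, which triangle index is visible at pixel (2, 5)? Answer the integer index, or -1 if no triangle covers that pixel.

T0:
  2·area = 24
  edge (0, 9)→(6, 10): d=(6,1) right/bottom  bias=-1
  edge (6, 10)→(0, 13): d=(-6,3) right/bottom  bias=-1
  edge (0, 13)→(0, 9): d=(0,-4) top-left  bias=+0
    (0,5)@(1, 11): e=[11,9,4] → █
    (1,5)@(3, 11): e=[9,3,12] → █
    (2,5)@(5, 11): e=[7,-3,20] → ·
    (0,6)@(1, 13): e=[23,-3,4] → ·
    (1,6)@(3, 13): e=[21,-9,12] → ·
  covered (2 px):
    · · · · · · · ·
    · · · · · · · ·
    · · · · · · · ·
    · · · · · · · ·
    · · · · · · · ·
    █ █ · · · · · ·
    · · · · · · · ·
T1:
  2·area = 24
  edge (6, 10)→(6, 14): d=(0,4) right/bottom  bias=-1
  edge (6, 14)→(0, 13): d=(-6,-1) top-left  bias=+0
  edge (0, 13)→(6, 10): d=(6,-3) top-left  bias=+0
    (2,5)@(5, 11): e=[4,17,3] → █
    (3,5)@(7, 11): e=[-4,19,9] → ·
    (0,6)@(1, 13): e=[20,1,3] → █
    (1,6)@(3, 13): e=[12,3,9] → █
    (3,6)@(7, 13): e=[-4,7,21] → ·
  covered (4 px):
    · · · · · · · ·
    · · · · · · · ·
    · · · · · · · ·
    · · · · · · · ·
    · · · · · · · ·
    · · █ · · · · ·
    █ █ █ · · · · ·

Z-buffer (winner per pixel, '.' = empty):
  . . . . . . . .
  . . . . . . . .
  . . . . . . . .
  . . . . . . . .
  . . . . . . . .
  0 0 1 . . . . .
  1 1 1 . . . . .

Result: 1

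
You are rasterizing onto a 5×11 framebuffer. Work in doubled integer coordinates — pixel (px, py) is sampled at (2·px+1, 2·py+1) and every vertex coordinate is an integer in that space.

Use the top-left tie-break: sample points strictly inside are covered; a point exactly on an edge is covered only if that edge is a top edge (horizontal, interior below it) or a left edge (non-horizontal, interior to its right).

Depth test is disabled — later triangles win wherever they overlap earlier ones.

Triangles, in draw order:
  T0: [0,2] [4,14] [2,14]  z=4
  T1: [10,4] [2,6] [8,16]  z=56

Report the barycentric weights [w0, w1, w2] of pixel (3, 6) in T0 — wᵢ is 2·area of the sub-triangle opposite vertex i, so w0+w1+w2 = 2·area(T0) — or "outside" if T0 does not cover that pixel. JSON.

T0:
  2·area = 24
  edge (0, 2)→(4, 14): d=(4,12) right/bottom  bias=-1
  edge (4, 14)→(2, 14): d=(-2,0) right/bottom  bias=-1
  edge (2, 14)→(0, 2): d=(-2,-12) top-left  bias=+0
    (0,2)@(1, 5): e=[0,18,6] → ·  [on edge]
    (0,3)@(1, 7): e=[8,14,2] → #
    (1,3)@(3, 7): e=[-16,14,26] → ·
    (0,4)@(1, 9): e=[16,10,-2] → ·
    (1,5)@(3, 11): e=[0,6,18] → ·  [on edge]
    (1,6)@(3, 13): e=[8,2,14] → #
    (2,6)@(5, 13): e=[-16,2,38] → ·
    (1,7)@(3, 15): e=[16,-2,10] → ·
    (2,8)@(5, 17): e=[0,-6,30] → ·  [on edge]
  covered (2 px):
    · · · · ·
    · · · · ·
    · · · · ·
    # · · · ·
    · · · · ·
    · · · · ·
    · # · · ·
    · · · · ·
    · · · · ·
    · · · · ·
    · · · · ·
T1:
  2·area = 92  (B↔C swapped to make it positive)
  edge (10, 4)→(8, 16): d=(-2,12) right/bottom  bias=-1
  edge (8, 16)→(2, 6): d=(-6,-10) top-left  bias=+0
  edge (2, 6)→(10, 4): d=(8,-2) top-left  bias=+0
    (3,2)@(7, 5): e=[34,56,2] → #
    (4,2)@(9, 5): e=[10,76,6] → #
    (1,3)@(3, 7): e=[78,4,10] → #
    (2,3)@(5, 7): e=[54,24,14] → #
    (1,4)@(3, 9): e=[74,-8,26] → ·
    (2,4)@(5, 9): e=[50,12,30] → #
    (2,5)@(5, 11): e=[46,0,46] → #  [on edge]
    (4,5)@(9, 11): e=[-2,40,54] → ·
    (2,6)@(5, 13): e=[42,-12,62] → ·
    (3,6)@(7, 13): e=[18,8,66] → #
    (4,6)@(9, 13): e=[-6,28,70] → ·
    (3,7)@(7, 15): e=[14,-4,82] → ·
  covered (12 px):
    · · · · ·
    · · · · ·
    · · · # #
    · # # # #
    · · # # #
    · · # # ·
    · · · # ·
    · · · · ·
    · · · · ·
    · · · · ·
    · · · · ·

Result: "outside"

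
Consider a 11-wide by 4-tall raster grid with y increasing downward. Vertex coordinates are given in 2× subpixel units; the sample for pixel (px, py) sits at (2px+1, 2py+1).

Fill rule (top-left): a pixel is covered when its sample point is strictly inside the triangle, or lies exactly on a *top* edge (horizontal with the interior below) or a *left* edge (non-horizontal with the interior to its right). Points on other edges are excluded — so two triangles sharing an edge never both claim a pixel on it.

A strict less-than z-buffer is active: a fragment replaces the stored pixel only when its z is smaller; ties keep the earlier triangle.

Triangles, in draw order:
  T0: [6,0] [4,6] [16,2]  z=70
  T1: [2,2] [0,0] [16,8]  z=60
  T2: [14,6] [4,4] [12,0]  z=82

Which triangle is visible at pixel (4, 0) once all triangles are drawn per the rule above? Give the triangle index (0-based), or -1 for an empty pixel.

T0:
  2·area = 64  (B↔C swapped to make it positive)
  edge (6, 0)→(16, 2): d=(10,2) right/bottom  bias=-1
  edge (16, 2)→(4, 6): d=(-12,4) right/bottom  bias=-1
  edge (4, 6)→(6, 0): d=(2,-6) top-left  bias=+0
    (3,0)@(7, 1): e=[8,48,8] → X
    (4,0)@(9, 1): e=[4,40,20] → X
    (5,0)@(11, 1): e=[0,32,32] → .  [on edge]
    (9,0)@(19, 1): e=[-16,0,80] → .  [on edge]
    (2,1)@(5, 3): e=[32,32,0] → X  [on edge]
    (5,1)@(11, 3): e=[20,8,36] → X
    (6,1)@(13, 3): e=[16,0,48] → .  [on edge]
    (10,1)@(21, 3): e=[0,-32,96] → .  [on edge]
    (2,2)@(5, 5): e=[52,8,4] → X
    (3,2)@(7, 5): e=[48,0,16] → .  [on edge]
    (4,2)@(9, 5): e=[44,-8,28] → .
    (5,2)@(11, 5): e=[40,-16,40] → .
    (0,3)@(1, 7): e=[80,0,-16] → .  [on edge]
  covered (7 px):
    . . . X X . . . . . .
    . . X X X X . . . . .
    . . X . . . . . . . .
    . . . . . . . . . . .
T1:
  2·area = 16
  edge (2, 2)→(0, 0): d=(-2,-2) top-left  bias=+0
  edge (0, 0)→(16, 8): d=(16,8) right/bottom  bias=-1
  edge (16, 8)→(2, 2): d=(-14,-6) top-left  bias=+0
    (0,0)@(1, 1): e=[0,8,8] → X  [on edge]
    (1,0)@(3, 1): e=[4,-8,20] → .
    (0,1)@(1, 3): e=[-4,40,-20] → .
    (1,1)@(3, 3): e=[0,24,-8] → .  [on edge]
    (2,1)@(5, 3): e=[4,8,4] → X
    (3,1)@(7, 3): e=[8,-8,16] → .
    (2,2)@(5, 5): e=[0,40,-24] → .  [on edge]
    (4,2)@(9, 5): e=[8,8,0] → X  [on edge]
    (5,2)@(11, 5): e=[12,-8,12] → .
    (3,3)@(7, 7): e=[0,56,-40] → .  [on edge]
    (4,3)@(9, 7): e=[4,40,-28] → .
  covered (3 px):
    X . . . . . . . . . .
    . . X . . . . . . . .
    . . . . X . . . . . .
    . . . . . . . . . . .
T2:
  2·area = 56
  edge (14, 6)→(4, 4): d=(-10,-2) top-left  bias=+0
  edge (4, 4)→(12, 0): d=(8,-4) top-left  bias=+0
  edge (12, 0)→(14, 6): d=(2,6) right/bottom  bias=-1
    (5,0)@(11, 1): e=[44,4,8] → X
    (6,0)@(13, 1): e=[48,12,-4] → .
    (3,1)@(7, 3): e=[16,4,36] → X
    (4,1)@(9, 3): e=[20,12,24] → X
    (6,1)@(13, 3): e=[28,28,0] → .  [on edge]
    (3,2)@(7, 5): e=[-4,20,40] → .
    (4,2)@(9, 5): e=[0,28,28] → X  [on edge]
    (6,2)@(13, 5): e=[8,44,4] → X
    (7,2)@(15, 5): e=[12,52,-8] → .
    (4,3)@(9, 7): e=[-20,44,32] → .
    (5,3)@(11, 7): e=[-16,52,20] → .
    (6,3)@(13, 7): e=[-12,60,8] → .
    (9,3)@(19, 7): e=[0,84,-28] → .  [on edge]
  covered (7 px):
    . . . . . X . . . . .
    . . . X X X . . . . .
    . . . . X X X . . . .
    . . . . . . . . . . .

Z-buffer (winner per pixel, '.' = empty):
  1 . . 0 0 2 . . . . .
  . . 1 0 0 0 . . . . .
  . . 0 . 1 2 2 . . . .
  . . . . . . . . . . .

Result: 0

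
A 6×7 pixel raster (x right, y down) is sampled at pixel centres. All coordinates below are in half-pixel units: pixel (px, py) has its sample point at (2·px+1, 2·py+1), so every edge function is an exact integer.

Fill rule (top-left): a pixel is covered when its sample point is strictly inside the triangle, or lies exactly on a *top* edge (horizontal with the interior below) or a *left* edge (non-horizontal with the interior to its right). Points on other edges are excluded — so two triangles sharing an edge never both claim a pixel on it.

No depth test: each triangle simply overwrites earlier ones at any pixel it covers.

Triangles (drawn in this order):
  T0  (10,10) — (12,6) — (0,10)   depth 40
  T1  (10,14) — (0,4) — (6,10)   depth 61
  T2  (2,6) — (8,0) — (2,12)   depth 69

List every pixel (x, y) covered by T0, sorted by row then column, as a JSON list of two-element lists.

T0:
  2·area = 40  (B↔C swapped to make it positive)
  edge (10, 10)→(0, 10): d=(-10,0) right/bottom  bias=-1
  edge (0, 10)→(12, 6): d=(12,-4) top-left  bias=+0
  edge (12, 6)→(10, 10): d=(-2,4) right/bottom  bias=-1
    (4,3)@(9, 7): e=[30,0,10] → █  [on edge]
    (5,3)@(11, 7): e=[30,8,2] → █
    (1,4)@(3, 9): e=[10,0,30] → █  [on edge]
    (2,4)@(5, 9): e=[10,8,22] → █
    (3,4)@(7, 9): e=[10,16,14] → █
    (5,4)@(11, 9): e=[10,32,-2] → ·
    (1,5)@(3, 11): e=[-10,24,26] → ·
    (2,5)@(5, 11): e=[-10,32,18] → ·
    (3,5)@(7, 11): e=[-10,40,10] → ·
    (4,5)@(9, 11): e=[-10,48,2] → ·
  covered (6 px):
    · · · · · ·
    · · · · · ·
    · · · · · ·
    · · · · █ █
    · █ █ █ █ ·
    · · · · · ·
    · · · · · ·
T1:
  degenerate (2·area = 0) — covers nothing
T2:
  2·area = 36
  edge (2, 6)→(8, 0): d=(6,-6) top-left  bias=+0
  edge (8, 0)→(2, 12): d=(-6,12) right/bottom  bias=-1
  edge (2, 12)→(2, 6): d=(0,-6) top-left  bias=+0
    (3,0)@(7, 1): e=[0,6,30] → █  [on edge]
    (4,0)@(9, 1): e=[12,-18,42] → ·
    (2,1)@(5, 3): e=[0,18,18] → █  [on edge]
    (3,1)@(7, 3): e=[12,-6,30] → ·
    (1,2)@(3, 5): e=[0,30,6] → █  [on edge]
    (3,2)@(7, 5): e=[24,-18,30] → ·
    (0,3)@(1, 7): e=[0,42,-6] → ·  [on edge]
    (1,3)@(3, 7): e=[12,18,6] → █
    (2,3)@(5, 7): e=[24,-6,18] → ·
    (1,4)@(3, 9): e=[24,6,6] → █
    (2,4)@(5, 9): e=[36,-18,18] → ·
    (1,5)@(3, 11): e=[36,-6,6] → ·
  covered (6 px):
    · · · █ · ·
    · · █ · · ·
    · █ █ · · ·
    · █ · · · ·
    · █ · · · ·
    · · · · · ·
    · · · · · ·

Result: [[4,3],[5,3],[1,4],[2,4],[3,4],[4,4]]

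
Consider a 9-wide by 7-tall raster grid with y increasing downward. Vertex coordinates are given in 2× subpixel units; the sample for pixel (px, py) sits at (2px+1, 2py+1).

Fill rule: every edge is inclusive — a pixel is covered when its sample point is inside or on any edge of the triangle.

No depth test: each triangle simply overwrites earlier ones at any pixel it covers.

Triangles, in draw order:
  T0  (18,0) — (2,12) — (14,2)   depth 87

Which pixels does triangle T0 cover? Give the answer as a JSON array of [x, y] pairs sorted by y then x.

T0:
  2·area = 16
  edge (18, 0)→(2, 12): d=(-16,12) inclusive
  edge (2, 12)→(14, 2): d=(12,-10) inclusive
  edge (14, 2)→(18, 0): d=(4,-2) inclusive
    (6,1)@(13, 3): e=[12,2,2] → X
    (7,1)@(15, 3): e=[-12,22,6] → .
    (5,2)@(11, 5): e=[4,6,6] → X
    (6,2)@(13, 5): e=[-20,26,10] → .
    (5,3)@(11, 7): e=[-28,30,14] → .
  covered (2 px):
    . . . . . . . . .
    . . . . . . X . .
    . . . . . X . . .
    . . . . . . . . .
    . . . . . . . . .
    . . . . . . . . .
    . . . . . . . . .

Result: [[6,1],[5,2]]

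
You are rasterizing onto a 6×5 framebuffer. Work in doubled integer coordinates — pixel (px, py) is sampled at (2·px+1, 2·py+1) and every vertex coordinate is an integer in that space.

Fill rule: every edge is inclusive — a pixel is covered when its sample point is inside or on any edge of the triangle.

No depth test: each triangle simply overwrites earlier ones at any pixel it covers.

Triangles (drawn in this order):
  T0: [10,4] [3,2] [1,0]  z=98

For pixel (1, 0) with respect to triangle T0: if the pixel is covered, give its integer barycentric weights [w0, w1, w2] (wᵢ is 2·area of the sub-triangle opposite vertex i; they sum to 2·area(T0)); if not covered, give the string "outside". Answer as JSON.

T0:
  2·area = 10
  edge (10, 4)→(3, 2): d=(-7,-2) inclusive
  edge (3, 2)→(1, 0): d=(-2,-2) inclusive
  edge (1, 0)→(10, 4): d=(9,4) inclusive
    (1,0)@(3, 1): e=[7,2,1] → #
    (2,0)@(5, 1): e=[11,6,-7] → ·
    (1,1)@(3, 3): e=[-7,-2,19] → ·
    (3,1)@(7, 3): e=[1,6,3] → #
    (4,1)@(9, 3): e=[5,10,-5] → ·
    (3,2)@(7, 5): e=[-13,2,21] → ·
  covered (2 px):
    · # · · · ·
    · · · # · ·
    · · · · · ·
    · · · · · ·
    · · · · · ·

Answer: [2,1,7]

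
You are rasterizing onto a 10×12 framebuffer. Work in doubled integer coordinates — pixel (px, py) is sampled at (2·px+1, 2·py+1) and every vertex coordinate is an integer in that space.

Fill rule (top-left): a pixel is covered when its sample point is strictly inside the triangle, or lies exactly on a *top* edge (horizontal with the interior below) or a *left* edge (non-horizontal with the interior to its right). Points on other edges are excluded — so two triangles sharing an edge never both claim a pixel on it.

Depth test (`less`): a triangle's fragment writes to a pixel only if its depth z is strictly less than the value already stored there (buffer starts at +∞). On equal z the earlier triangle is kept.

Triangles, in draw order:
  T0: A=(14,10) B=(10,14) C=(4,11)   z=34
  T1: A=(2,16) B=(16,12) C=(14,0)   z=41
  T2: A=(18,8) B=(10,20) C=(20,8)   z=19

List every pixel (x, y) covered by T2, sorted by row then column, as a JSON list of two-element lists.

T0:
  2·area = 36
  edge (14, 10)→(10, 14): d=(-4,4) right/bottom  bias=-1
  edge (10, 14)→(4, 11): d=(-6,-3) top-left  bias=+0
  edge (4, 11)→(14, 10): d=(10,-1) top-left  bias=+0
    (9,2)@(19, 5): e=[0,81,-45] → ·  [on edge]
    (8,3)@(17, 7): e=[0,63,-27] → ·  [on edge]
    (7,4)@(15, 9): e=[0,45,-9] → ·  [on edge]
    (2,5)@(5, 11): e=[32,3,1] → █
    (3,5)@(7, 11): e=[24,9,3] → █
    (4,5)@(9, 11): e=[16,15,5] → █
    (5,5)@(11, 11): e=[8,21,7] → █
    (6,5)@(13, 11): e=[0,27,9] → ·  [on edge]
    (2,6)@(5, 13): e=[24,-9,21] → ·
    (3,6)@(7, 13): e=[16,-3,23] → ·
    (4,6)@(9, 13): e=[8,3,25] → █
    (5,6)@(11, 13): e=[0,9,27] → ·  [on edge]
    (4,7)@(9, 15): e=[0,-9,45] → ·  [on edge]
    (3,8)@(7, 17): e=[0,-27,63] → ·  [on edge]
    (2,9)@(5, 19): e=[0,-45,81] → ·  [on edge]
    (1,10)@(3, 21): e=[0,-63,99] → ·  [on edge]
    (0,11)@(1, 23): e=[0,-81,117] → ·  [on edge]
  covered (5 px):
    · · · · · · · · · ·
    · · · · · · · · · ·
    · · · · · · · · · ·
    · · · · · · · · · ·
    · · · · · · · · · ·
    · · █ █ █ █ · · · ·
    · · · · █ · · · · ·
    · · · · · · · · · ·
    · · · · · · · · · ·
    · · · · · · · · · ·
    · · · · · · · · · ·
    · · · · · · · · · ·
T1:
  2·area = 176  (B↔C swapped to make it positive)
  edge (2, 16)→(14, 0): d=(12,-16) top-left  bias=+0
  edge (14, 0)→(16, 12): d=(2,12) right/bottom  bias=-1
  edge (16, 12)→(2, 16): d=(-14,4) right/bottom  bias=-1
    (6,1)@(13, 3): e=[20,18,138] → █
    (7,1)@(15, 3): e=[52,-6,130] → ·
    (5,2)@(11, 5): e=[12,46,118] → █
    (7,2)@(15, 5): e=[76,-2,102] → ·
    (4,3)@(9, 7): e=[4,74,98] → █
    (7,3)@(15, 7): e=[100,2,74] → █
    (8,3)@(17, 7): e=[132,-22,66] → ·
    (4,4)@(9, 9): e=[28,78,70] → █
    (8,4)@(17, 9): e=[156,-18,38] → ·
    (3,5)@(7, 11): e=[20,106,50] → █
    (8,5)@(17, 11): e=[180,-14,10] → ·
    (2,6)@(5, 13): e=[12,134,30] → █
  covered (22 px):
    · · · · · · · · · ·
    · · · · · · █ · · ·
    · · · · · █ █ · · ·
    · · · · █ █ █ █ · ·
    · · · · █ █ █ █ · ·
    · · · █ █ █ █ █ · ·
    · · █ █ █ █ · · · ·
    · █ █ · · · · · · ·
    · · · · · · · · · ·
    · · · · · · · · · ·
    · · · · · · · · · ·
    · · · · · · · · · ·
T2:
  2·area = 24  (B↔C swapped to make it positive)
  edge (18, 8)→(20, 8): d=(2,0) top-left  bias=+0
  edge (20, 8)→(10, 20): d=(-10,12) right/bottom  bias=-1
  edge (10, 20)→(18, 8): d=(8,-12) top-left  bias=+0
    (9,4)@(19, 9): e=[2,2,20] → █
    (8,5)@(17, 11): e=[6,6,12] → █
    (9,5)@(19, 11): e=[6,-18,36] → ·
    (7,6)@(15, 13): e=[10,10,4] → █
    (8,6)@(17, 13): e=[10,-14,28] → ·
    (7,7)@(15, 15): e=[14,-10,20] → ·
  covered (3 px):
    · · · · · · · · · ·
    · · · · · · · · · ·
    · · · · · · · · · ·
    · · · · · · · · · ·
    · · · · · · · · · █
    · · · · · · · · █ ·
    · · · · · · · █ · ·
    · · · · · · · · · ·
    · · · · · · · · · ·
    · · · · · · · · · ·
    · · · · · · · · · ·
    · · · · · · · · · ·

Result: [[9,4],[8,5],[7,6]]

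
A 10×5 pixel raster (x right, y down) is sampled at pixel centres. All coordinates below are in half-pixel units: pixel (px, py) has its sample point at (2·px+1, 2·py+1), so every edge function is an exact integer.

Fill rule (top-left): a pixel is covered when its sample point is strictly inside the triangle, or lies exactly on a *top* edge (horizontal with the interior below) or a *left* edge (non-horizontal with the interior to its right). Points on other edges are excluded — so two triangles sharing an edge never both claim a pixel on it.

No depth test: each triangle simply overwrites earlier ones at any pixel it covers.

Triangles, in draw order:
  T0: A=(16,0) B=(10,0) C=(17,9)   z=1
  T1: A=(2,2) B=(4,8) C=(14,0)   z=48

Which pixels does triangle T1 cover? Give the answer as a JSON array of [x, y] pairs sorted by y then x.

T0:
  2·area = 54  (B↔C swapped to make it positive)
  edge (16, 0)→(17, 9): d=(1,9) right/bottom  bias=-1
  edge (17, 9)→(10, 0): d=(-7,-9) top-left  bias=+0
  edge (10, 0)→(16, 0): d=(6,0) top-left  bias=+0
    (5,0)@(11, 1): e=[46,2,6] → █
    (6,0)@(13, 1): e=[28,20,6] → █
    (7,0)@(15, 1): e=[10,38,6] → █
    (8,0)@(17, 1): e=[-8,56,6] → ·
    (5,1)@(11, 3): e=[48,-12,18] → ·
    (6,1)@(13, 3): e=[30,6,18] → █
    (8,1)@(17, 3): e=[-6,42,18] → ·
    (6,2)@(13, 5): e=[32,-8,30] → ·
    (7,2)@(15, 5): e=[14,10,30] → █
    (8,2)@(17, 5): e=[-4,28,30] → ·
    (7,3)@(15, 7): e=[16,-4,42] → ·
    (8,4)@(17, 9): e=[0,0,54] → ·  [on edge]
  covered (6 px):
    · · · · · █ █ █ · ·
    · · · · · · █ █ · ·
    · · · · · · · █ · ·
    · · · · · · · · · ·
    · · · · · · · · · ·
T1:
  2·area = 76  (B↔C swapped to make it positive)
  edge (2, 2)→(14, 0): d=(12,-2) top-left  bias=+0
  edge (14, 0)→(4, 8): d=(-10,8) right/bottom  bias=-1
  edge (4, 8)→(2, 2): d=(-2,-6) top-left  bias=+0
    (4,0)@(9, 1): e=[2,30,44] → █
    (5,0)@(11, 1): e=[6,14,56] → █
    (6,0)@(13, 1): e=[10,-2,68] → ·
    (1,1)@(3, 3): e=[14,58,4] → █
    (2,1)@(5, 3): e=[18,42,16] → █
    (3,1)@(7, 3): e=[22,26,28] → █
    (5,1)@(11, 3): e=[30,-6,52] → ·
    (1,2)@(3, 5): e=[38,38,0] → █  [on edge]
    (4,2)@(9, 5): e=[50,-10,36] → ·
    (1,3)@(3, 7): e=[62,18,-4] → ·
    (2,3)@(5, 7): e=[66,2,8] → █
    (3,3)@(7, 7): e=[70,-14,20] → ·
  covered (10 px):
    · · · · █ █ · · · ·
    · █ █ █ █ · · · · ·
    · █ █ █ · · · · · ·
    · · █ · · · · · · ·
    · · · · · · · · · ·

Final: [[4,0],[5,0],[1,1],[2,1],[3,1],[4,1],[1,2],[2,2],[3,2],[2,3]]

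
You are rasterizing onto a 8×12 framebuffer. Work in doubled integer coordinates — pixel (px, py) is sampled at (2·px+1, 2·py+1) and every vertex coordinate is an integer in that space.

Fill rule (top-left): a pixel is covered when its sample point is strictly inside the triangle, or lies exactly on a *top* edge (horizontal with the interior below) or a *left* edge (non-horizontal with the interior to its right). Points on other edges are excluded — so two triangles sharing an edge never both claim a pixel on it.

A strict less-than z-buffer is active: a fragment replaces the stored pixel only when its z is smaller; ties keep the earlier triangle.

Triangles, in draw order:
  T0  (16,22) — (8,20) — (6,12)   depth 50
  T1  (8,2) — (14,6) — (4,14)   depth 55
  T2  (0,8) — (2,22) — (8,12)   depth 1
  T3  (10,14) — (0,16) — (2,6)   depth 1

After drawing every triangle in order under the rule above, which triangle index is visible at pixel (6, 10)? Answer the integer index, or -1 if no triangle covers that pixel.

T0:
  2·area = 60
  edge (16, 22)→(8, 20): d=(-8,-2) top-left  bias=+0
  edge (8, 20)→(6, 12): d=(-2,-8) top-left  bias=+0
  edge (6, 12)→(16, 22): d=(10,10) right/bottom  bias=-1
    (0,3)@(1, 7): e=[90,-30,0] → ·  [on edge]
    (1,4)@(3, 9): e=[78,-18,0] → ·  [on edge]
    (2,5)@(5, 11): e=[66,-6,0] → ·  [on edge]
    (3,6)@(7, 13): e=[54,6,0] → ·  [on edge]
    (3,7)@(7, 15): e=[38,2,20] → █
    (4,7)@(9, 15): e=[42,18,0] → ·  [on edge]
    (3,8)@(7, 17): e=[22,-2,40] → ·
    (4,8)@(9, 17): e=[26,14,20] → █
    (5,8)@(11, 17): e=[30,30,0] → ·  [on edge]
    (4,9)@(9, 19): e=[10,10,40] → █
    (5,9)@(11, 19): e=[14,26,20] → █
    (6,9)@(13, 19): e=[18,42,0] → ·  [on edge]
    (7,10)@(15, 21): e=[6,54,0] → ·  [on edge]
  covered (5 px):
    · · · · · · · ·
    · · · · · · · ·
    · · · · · · · ·
    · · · · · · · ·
    · · · · · · · ·
    · · · · · · · ·
    · · · · · · · ·
    · · · █ · · · ·
    · · · · █ · · ·
    · · · · █ █ · ·
    · · · · · · █ ·
    · · · · · · · ·
T1:
  2·area = 88
  edge (8, 2)→(14, 6): d=(6,4) right/bottom  bias=-1
  edge (14, 6)→(4, 14): d=(-10,8) right/bottom  bias=-1
  edge (4, 14)→(8, 2): d=(4,-12) top-left  bias=+0
    (4,1)@(9, 3): e=[2,70,16] → █
    (5,1)@(11, 3): e=[-6,54,40] → ·
    (3,2)@(7, 5): e=[22,66,0] → █  [on edge]
    (5,2)@(11, 5): e=[6,34,48] → █
    (6,2)@(13, 5): e=[-2,18,72] → ·
    (3,3)@(7, 7): e=[34,46,8] → █
    (6,3)@(13, 7): e=[10,-2,80] → ·
    (3,4)@(7, 9): e=[46,26,16] → █
    (5,4)@(11, 9): e=[30,-6,64] → ·
    (2,5)@(5, 11): e=[66,22,0] → █  [on edge]
    (4,5)@(9, 11): e=[50,-10,48] → ·
    (2,6)@(5, 13): e=[78,2,8] → █
    (1,8)@(3, 17): e=[110,-22,0] → ·  [on edge]
    (0,11)@(1, 23): e=[154,-66,0] → ·  [on edge]
  covered (12 px):
    · · · · · · · ·
    · · · · █ · · ·
    · · · █ █ █ · ·
    · · · █ █ █ · ·
    · · · █ █ · · ·
    · · █ █ · · · ·
    · · █ · · · · ·
    · · · · · · · ·
    · · · · · · · ·
    · · · · · · · ·
    · · · · · · · ·
    · · · · · · · ·
T2:
  2·area = 104  (B↔C swapped to make it positive)
  edge (0, 8)→(8, 12): d=(8,4) right/bottom  bias=-1
  edge (8, 12)→(2, 22): d=(-6,10) right/bottom  bias=-1
  edge (2, 22)→(0, 8): d=(-2,-14) top-left  bias=+0
    (5,3)@(11, 7): e=[-52,0,156] → ·  [on edge]
    (0,4)@(1, 9): e=[4,88,12] → █
    (1,4)@(3, 9): e=[-4,68,40] → ·
    (0,5)@(1, 11): e=[20,76,8] → █
    (1,5)@(3, 11): e=[12,56,36] → █
    (2,5)@(5, 11): e=[4,36,64] → █
    (3,5)@(7, 11): e=[-4,16,92] → ·
    (0,6)@(1, 13): e=[36,64,4] → █
    (3,6)@(7, 13): e=[12,4,88] → █
    (4,6)@(9, 13): e=[4,-16,116] → ·
    (0,7)@(1, 15): e=[52,52,0] → █  [on edge]
    (3,7)@(7, 15): e=[28,-8,84] → ·
    (2,8)@(5, 17): e=[52,0,52] → ·  [on edge]
  covered (13 px):
    · · · · · · · ·
    · · · · · · · ·
    · · · · · · · ·
    · · · · · · · ·
    █ · · · · · · ·
    █ █ █ · · · · ·
    █ █ █ █ · · · ·
    █ █ █ · · · · ·
    · █ · · · · · ·
    · █ · · · · · ·
    · · · · · · · ·
    · · · · · · · ·
T3:
  2·area = 96
  edge (10, 14)→(0, 16): d=(-10,2) right/bottom  bias=-1
  edge (0, 16)→(2, 6): d=(2,-10) top-left  bias=+0
  edge (2, 6)→(10, 14): d=(8,8) right/bottom  bias=-1
    (1,0)@(3, 1): e=[144,0,-48] → ·  [on edge]
    (0,2)@(1, 5): e=[108,-12,0] → ·  [on edge]
    (1,3)@(3, 7): e=[84,12,0] → ·  [on edge]
    (1,4)@(3, 9): e=[64,16,16] → █
    (2,4)@(5, 9): e=[60,36,0] → ·  [on edge]
    (0,5)@(1, 11): e=[48,0,48] → █  [on edge]
    (2,5)@(5, 11): e=[40,40,16] → █
    (3,5)@(7, 11): e=[36,60,0] → ·  [on edge]
    (0,6)@(1, 13): e=[28,4,64] → █
    (3,6)@(7, 13): e=[16,64,16] → █
    (4,6)@(9, 13): e=[12,84,0] → ·  [on edge]
    (7,6)@(15, 13): e=[0,144,-48] → ·  [on edge]
    (2,7)@(5, 15): e=[0,48,48] → ·  [on edge]
    (5,7)@(11, 15): e=[-12,108,0] → ·  [on edge]
    (6,8)@(13, 17): e=[-36,132,0] → ·  [on edge]
    (7,9)@(15, 19): e=[-60,156,0] → ·  [on edge]
  covered (10 px):
    · · · · · · · ·
    · · · · · · · ·
    · · · · · · · ·
    · · · · · · · ·
    · █ · · · · · ·
    █ █ █ · · · · ·
    █ █ █ █ · · · ·
    █ █ · · · · · ·
    · · · · · · · ·
    · · · · · · · ·
    · · · · · · · ·
    · · · · · · · ·

Z-buffer (winner per pixel, '.' = empty):
  . . . . . . . .
  . . . . 1 . . .
  . . . 1 1 1 . .
  . . . 1 1 1 . .
  2 3 . 1 1 . . .
  2 2 2 1 . . . .
  2 2 2 2 . . . .
  2 2 2 0 . . . .
  . 2 . . 0 . . .
  . 2 . . 0 0 . .
  . . . . . . 0 .
  . . . . . . . .

Answer: 0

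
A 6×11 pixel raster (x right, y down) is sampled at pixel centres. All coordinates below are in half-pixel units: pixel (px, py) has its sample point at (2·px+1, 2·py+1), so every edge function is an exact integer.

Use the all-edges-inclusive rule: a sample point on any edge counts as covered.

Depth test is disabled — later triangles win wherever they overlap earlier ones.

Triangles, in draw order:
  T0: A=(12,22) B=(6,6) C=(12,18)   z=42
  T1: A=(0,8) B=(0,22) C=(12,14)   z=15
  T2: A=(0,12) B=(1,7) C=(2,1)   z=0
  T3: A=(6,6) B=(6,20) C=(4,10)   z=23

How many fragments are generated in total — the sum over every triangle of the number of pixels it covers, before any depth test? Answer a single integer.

T0:
  2·area = 24
  edge (12, 22)→(6, 6): d=(-6,-16) inclusive
  edge (6, 6)→(12, 18): d=(6,12) inclusive
  edge (12, 18)→(12, 22): d=(0,4) inclusive
    (4,6)@(9, 13): e=[6,6,12] → #
    (5,6)@(11, 13): e=[38,-18,4] → ·
    (4,7)@(9, 15): e=[-6,18,12] → ·
    (5,8)@(11, 17): e=[14,6,4] → #
    (5,9)@(11, 19): e=[2,18,4] → #
    (5,10)@(11, 21): e=[-10,30,4] → ·
  covered (3 px):
    · · · · · ·
    · · · · · ·
    · · · · · ·
    · · · · · ·
    · · · · · ·
    · · · · · ·
    · · · · # ·
    · · · · · ·
    · · · · · #
    · · · · · #
    · · · · · ·
T1:
  2·area = 168  (B↔C swapped to make it positive)
  edge (0, 8)→(12, 14): d=(12,6) inclusive
  edge (12, 14)→(0, 22): d=(-12,8) inclusive
  edge (0, 22)→(0, 8): d=(0,-14) inclusive
    (0,4)@(1, 9): e=[6,148,14] → #
    (1,4)@(3, 9): e=[-6,132,42] → ·
    (0,5)@(1, 11): e=[30,124,14] → #
    (1,5)@(3, 11): e=[18,108,42] → #
    (2,5)@(5, 11): e=[6,92,70] → #
    (3,5)@(7, 11): e=[-6,76,98] → ·
    (0,6)@(1, 13): e=[54,100,14] → #
    (3,6)@(7, 13): e=[18,52,98] → #
    (4,6)@(9, 13): e=[6,36,126] → #
    (5,6)@(11, 13): e=[-6,20,154] → ·
    (0,7)@(1, 15): e=[78,76,14] → #
    (5,7)@(11, 15): e=[18,-4,154] → ·
  covered (21 px):
    · · · · · ·
    · · · · · ·
    · · · · · ·
    · · · · · ·
    # · · · · ·
    # # # · · ·
    # # # # # ·
    # # # # # ·
    # # # # · ·
    # # · · · ·
    # · · · · ·
T2:
  2·area = 1  (B↔C swapped to make it positive)
  edge (0, 12)→(2, 1): d=(2,-11) inclusive
  edge (2, 1)→(1, 7): d=(-1,6) inclusive
  edge (1, 7)→(0, 12): d=(-1,5) inclusive
    (0,3)@(1, 7): e=[1,0,0] → #  [on edge]
    (1,3)@(3, 7): e=[23,-12,-10] → ·
    (0,4)@(1, 9): e=[5,-2,-2] → ·
  covered (1 px):
    · · · · · ·
    · · · · · ·
    · · · · · ·
    # · · · · ·
    · · · · · ·
    · · · · · ·
    · · · · · ·
    · · · · · ·
    · · · · · ·
    · · · · · ·
    · · · · · ·
T3:
  2·area = 28
  edge (6, 6)→(6, 20): d=(0,14) inclusive
  edge (6, 20)→(4, 10): d=(-2,-10) inclusive
  edge (4, 10)→(6, 6): d=(2,-4) inclusive
    (1,2)@(3, 5): e=[42,0,-14] → ·  [on edge]
    (2,4)@(5, 9): e=[14,12,2] → #
    (3,4)@(7, 9): e=[-14,32,10] → ·
    (2,5)@(5, 11): e=[14,8,6] → #
    (3,5)@(7, 11): e=[-14,28,14] → ·
    (2,6)@(5, 13): e=[14,4,10] → #
    (3,6)@(7, 13): e=[-14,24,18] → ·
    (2,7)@(5, 15): e=[14,0,14] → #  [on edge]
    (3,7)@(7, 15): e=[-14,20,22] → ·
    (2,8)@(5, 17): e=[14,-4,18] → ·
  covered (4 px):
    · · · · · ·
    · · · · · ·
    · · · · · ·
    · · · · · ·
    · · # · · ·
    · · # · · ·
    · · # · · ·
    · · # · · ·
    · · · · · ·
    · · · · · ·
    · · · · · ·

Answer: 29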